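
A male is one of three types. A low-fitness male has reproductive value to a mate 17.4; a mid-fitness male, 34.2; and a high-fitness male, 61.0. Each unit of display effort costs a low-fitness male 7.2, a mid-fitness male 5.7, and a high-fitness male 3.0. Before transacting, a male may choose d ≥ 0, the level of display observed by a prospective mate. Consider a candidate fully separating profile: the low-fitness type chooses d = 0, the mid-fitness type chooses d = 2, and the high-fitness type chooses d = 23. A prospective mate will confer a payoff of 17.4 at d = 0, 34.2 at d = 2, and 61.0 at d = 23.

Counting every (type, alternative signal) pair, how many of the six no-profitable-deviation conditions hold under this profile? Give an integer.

3

Low-fitness (own payoff 17.4): to d=2 gives 34.2 − 7.2×2 = 19.8 → profitable ✗; to d=23 gives 61.0 − 7.2×23 = -104.6 → no gain ✓.
High-fitness (own payoff 61.0 − 3.0×23 = -8): to d=0 gives 17.4 → profitable ✗; to d=2 gives 34.2 − 3.0×2 = 28.2 → profitable ✗.
Mid-fitness (own payoff 34.2 − 5.7×2 = 22.8): to d=0 gives 17.4 → no gain ✓; to d=23 gives 61.0 − 5.7×23 = -70.1 → no gain ✓.
3 of the 6 constraints hold; not an equilibrium.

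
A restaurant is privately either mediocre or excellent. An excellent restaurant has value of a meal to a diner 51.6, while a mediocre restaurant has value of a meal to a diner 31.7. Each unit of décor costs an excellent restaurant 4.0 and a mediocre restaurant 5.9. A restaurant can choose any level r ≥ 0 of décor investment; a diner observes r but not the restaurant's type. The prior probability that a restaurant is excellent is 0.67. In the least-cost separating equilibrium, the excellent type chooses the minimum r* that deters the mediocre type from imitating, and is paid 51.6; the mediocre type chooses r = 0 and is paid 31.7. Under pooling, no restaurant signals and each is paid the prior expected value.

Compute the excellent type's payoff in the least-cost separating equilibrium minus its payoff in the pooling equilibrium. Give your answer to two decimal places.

Least-cost separating signal: r* solves 31.7 = 51.6 − 5.9·r*, so r* = (51.6 − 31.7)/5.9 ≈ 3.3729.
Excellent type's separating payoff: 51.6 − 4.0 × r* = 51.6 − 4.0 × (51.6 − 31.7)/5.9 = 51.6 − 79.6/5.9 ≈ 38.1085.
Pooling payoff: 0.67 × 51.6 + 0.33 × 31.7 = 45.033.
Difference: 38.1085 − 45.033 = -6.9245, i.e. -6.92 to two decimal places.
The excellent type would prefer the pooling outcome.

-6.92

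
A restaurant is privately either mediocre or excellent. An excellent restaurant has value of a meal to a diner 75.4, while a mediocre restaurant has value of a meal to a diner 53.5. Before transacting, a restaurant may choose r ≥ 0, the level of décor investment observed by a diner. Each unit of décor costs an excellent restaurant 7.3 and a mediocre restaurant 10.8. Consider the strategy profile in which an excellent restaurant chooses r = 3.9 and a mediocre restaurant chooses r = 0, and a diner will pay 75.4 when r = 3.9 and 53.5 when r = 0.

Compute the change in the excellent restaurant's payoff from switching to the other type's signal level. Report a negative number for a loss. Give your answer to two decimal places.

6.57

Playing r = 3.9 the excellent restaurant receives 75.4 − 7.3 × 3.9 = 46.93.
Deviating to r = 0 yields 53.5 instead.
Gain from deviating: 53.5 − 46.93 = 6.57.
The gain is positive, so the excellent type's incentive-compatibility constraint is violated — this profile is not a separating equilibrium.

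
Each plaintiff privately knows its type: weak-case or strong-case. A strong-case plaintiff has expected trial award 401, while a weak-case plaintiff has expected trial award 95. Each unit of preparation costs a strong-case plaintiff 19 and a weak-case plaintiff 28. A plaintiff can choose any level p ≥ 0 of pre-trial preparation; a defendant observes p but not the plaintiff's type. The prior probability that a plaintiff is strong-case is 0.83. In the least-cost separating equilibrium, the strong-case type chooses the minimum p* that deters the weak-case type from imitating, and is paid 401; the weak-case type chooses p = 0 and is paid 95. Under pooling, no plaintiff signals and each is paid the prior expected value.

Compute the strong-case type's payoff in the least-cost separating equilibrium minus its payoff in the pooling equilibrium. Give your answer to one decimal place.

-155.6

Least-cost separating signal: p* solves 95 = 401 − 28·p*, so p* = (401 − 95)/28 ≈ 10.9286.
Strong-case type's separating payoff: 401 − 19 × p* = 401 − 19 × (401 − 95)/28 = 401 − 5814/28 ≈ 193.357.
Pooling payoff: 0.83 × 401 + 0.17 × 95 = 348.98.
Difference: 193.357 − 348.98 = -155.623, i.e. -155.6 to one decimal place.
The strong-case type would prefer the pooling outcome.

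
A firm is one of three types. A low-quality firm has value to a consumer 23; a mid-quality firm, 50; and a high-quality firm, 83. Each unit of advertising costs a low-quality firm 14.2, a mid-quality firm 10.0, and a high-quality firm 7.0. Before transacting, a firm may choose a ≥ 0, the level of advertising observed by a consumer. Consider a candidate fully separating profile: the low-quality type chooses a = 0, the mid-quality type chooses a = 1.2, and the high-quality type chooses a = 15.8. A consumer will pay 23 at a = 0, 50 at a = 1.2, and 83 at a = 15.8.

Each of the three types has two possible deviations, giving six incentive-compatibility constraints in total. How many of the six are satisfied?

3

Low-quality (own payoff 23): to a=1.2 gives 50 − 14.2×1.2 = 32.96 → profitable ✗; to a=15.8 gives 83 − 14.2×15.8 = -141.36 → no gain ✓.
High-quality (own payoff 83 − 7.0×15.8 = -27.6): to a=0 gives 23 → profitable ✗; to a=1.2 gives 50 − 7.0×1.2 = 41.6 → profitable ✗.
Mid-quality (own payoff 50 − 10.0×1.2 = 38): to a=0 gives 23 → no gain ✓; to a=15.8 gives 83 − 10.0×15.8 = -75 → no gain ✓.
3 of the 6 constraints hold; not an equilibrium.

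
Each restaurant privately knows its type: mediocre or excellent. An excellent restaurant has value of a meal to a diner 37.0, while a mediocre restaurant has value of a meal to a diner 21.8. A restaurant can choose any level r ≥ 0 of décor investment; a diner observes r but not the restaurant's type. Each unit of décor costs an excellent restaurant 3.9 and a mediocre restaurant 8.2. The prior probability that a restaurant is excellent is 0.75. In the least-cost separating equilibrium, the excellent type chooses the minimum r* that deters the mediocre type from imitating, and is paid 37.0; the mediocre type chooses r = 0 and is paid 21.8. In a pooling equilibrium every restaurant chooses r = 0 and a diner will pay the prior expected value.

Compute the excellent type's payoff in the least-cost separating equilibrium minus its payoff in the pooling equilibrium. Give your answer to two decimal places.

-3.43

Least-cost separating signal: r* solves 21.8 = 37.0 − 8.2·r*, so r* = (37.0 − 21.8)/8.2 ≈ 1.8537.
Excellent type's separating payoff: 37.0 − 3.9 × r* = 37.0 − 3.9 × (37.0 − 21.8)/8.2 = 37.0 − 59.28/8.2 ≈ 29.7707.
Pooling payoff: 0.75 × 37.0 + 0.25 × 21.8 = 33.2.
Difference: 29.7707 − 33.2 = -3.4293, i.e. -3.43 to two decimal places.
The excellent type would prefer the pooling outcome.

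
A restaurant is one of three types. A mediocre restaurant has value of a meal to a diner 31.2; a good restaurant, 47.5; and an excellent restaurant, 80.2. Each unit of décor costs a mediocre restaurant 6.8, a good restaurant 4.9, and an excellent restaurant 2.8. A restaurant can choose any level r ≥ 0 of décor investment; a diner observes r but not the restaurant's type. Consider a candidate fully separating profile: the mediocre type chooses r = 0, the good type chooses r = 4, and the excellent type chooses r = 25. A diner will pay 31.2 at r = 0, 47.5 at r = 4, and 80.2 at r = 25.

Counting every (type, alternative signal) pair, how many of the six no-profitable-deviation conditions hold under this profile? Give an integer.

Excellent (own payoff 80.2 − 2.8×25 = 10.2): to r=0 gives 31.2 → profitable ✗; to r=4 gives 47.5 − 2.8×4 = 36.3 → profitable ✗.
Mediocre (own payoff 31.2): to r=4 gives 47.5 − 6.8×4 = 20.3 → no gain ✓; to r=25 gives 80.2 − 6.8×25 = -89.8 → no gain ✓.
Good (own payoff 47.5 − 4.9×4 = 27.9): to r=0 gives 31.2 → profitable ✗; to r=25 gives 80.2 − 4.9×25 = -42.3 → no gain ✓.
3 of the 6 constraints hold; not an equilibrium.

3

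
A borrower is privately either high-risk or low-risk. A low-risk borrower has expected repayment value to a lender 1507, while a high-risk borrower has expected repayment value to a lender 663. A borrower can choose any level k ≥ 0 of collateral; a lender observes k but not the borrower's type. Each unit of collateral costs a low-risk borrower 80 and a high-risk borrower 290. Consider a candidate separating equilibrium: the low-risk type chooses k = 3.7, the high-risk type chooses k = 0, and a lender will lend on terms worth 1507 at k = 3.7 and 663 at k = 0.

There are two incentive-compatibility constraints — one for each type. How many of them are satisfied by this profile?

Low-risk type: signal → 1507 − 80 × 3.7 = 1211; deviate to 0 → 663. IC holds (1211 ≥ 663).
High-risk type: stay at 0 → 663; mimic → 1507 − 290 × 3.7 = 434. IC holds (663 ≥ 434).
2 of 2 constraints hold, so this is a separating equilibrium.

2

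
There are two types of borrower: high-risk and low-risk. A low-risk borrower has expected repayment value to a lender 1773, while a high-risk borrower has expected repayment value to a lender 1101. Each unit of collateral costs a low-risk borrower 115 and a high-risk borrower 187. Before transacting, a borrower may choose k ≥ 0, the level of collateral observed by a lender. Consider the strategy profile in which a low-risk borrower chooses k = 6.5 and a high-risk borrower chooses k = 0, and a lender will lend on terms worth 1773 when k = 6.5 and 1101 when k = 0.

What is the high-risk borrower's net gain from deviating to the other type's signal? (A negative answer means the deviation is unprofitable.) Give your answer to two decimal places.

-543.50

Playing k = 0 the high-risk borrower receives 1101.
Deviating to k = 6.5 brings payment 1773 at cost 187 × 6.5 = 1215.5, netting 557.5.
Gain from deviating: 557.5 − 1101 = -543.50.
The gain is negative, so the high-risk type's incentive-compatibility constraint is satisfied.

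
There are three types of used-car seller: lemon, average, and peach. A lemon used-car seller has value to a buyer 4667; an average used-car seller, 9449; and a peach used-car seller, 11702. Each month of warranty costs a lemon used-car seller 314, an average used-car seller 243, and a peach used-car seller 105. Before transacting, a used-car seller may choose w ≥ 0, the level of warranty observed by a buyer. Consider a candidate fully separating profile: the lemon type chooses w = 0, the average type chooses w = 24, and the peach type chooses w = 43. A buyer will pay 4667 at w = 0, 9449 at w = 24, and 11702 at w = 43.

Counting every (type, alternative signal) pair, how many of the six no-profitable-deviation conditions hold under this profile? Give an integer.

5

Lemon (own payoff 4667): to w=24 gives 9449 − 314×24 = 1913 → no gain ✓; to w=43 gives 11702 − 314×43 = -1800 → no gain ✓.
Peach (own payoff 11702 − 105×43 = 7187): to w=0 gives 4667 → no gain ✓; to w=24 gives 9449 − 105×24 = 6929 → no gain ✓.
Average (own payoff 9449 − 243×24 = 3617): to w=0 gives 4667 → profitable ✗; to w=43 gives 11702 − 243×43 = 1253 → no gain ✓.
5 of the 6 constraints hold; not an equilibrium.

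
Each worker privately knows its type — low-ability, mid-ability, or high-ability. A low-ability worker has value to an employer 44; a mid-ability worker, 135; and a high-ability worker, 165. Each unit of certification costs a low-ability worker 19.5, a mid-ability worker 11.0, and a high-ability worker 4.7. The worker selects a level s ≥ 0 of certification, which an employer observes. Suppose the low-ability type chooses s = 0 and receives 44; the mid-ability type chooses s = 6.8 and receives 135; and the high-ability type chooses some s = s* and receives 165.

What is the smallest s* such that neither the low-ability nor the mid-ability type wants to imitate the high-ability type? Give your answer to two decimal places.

9.53

Mid-ability type (on-path payoff 135 − 11.0×6.8 = 60.2) won't mimic when 60.2 ≥ 165 − 11.0·s*, i.e. s* ≥ 9.53.
Low-ability type (on-path payoff 44) won't mimic when 44 ≥ 165 − 19.5·s*, i.e. s* ≥ 6.21.
Both must hold, so s* = max(6.21, 9.53) = 9.53. The mid-ability type's constraint binds.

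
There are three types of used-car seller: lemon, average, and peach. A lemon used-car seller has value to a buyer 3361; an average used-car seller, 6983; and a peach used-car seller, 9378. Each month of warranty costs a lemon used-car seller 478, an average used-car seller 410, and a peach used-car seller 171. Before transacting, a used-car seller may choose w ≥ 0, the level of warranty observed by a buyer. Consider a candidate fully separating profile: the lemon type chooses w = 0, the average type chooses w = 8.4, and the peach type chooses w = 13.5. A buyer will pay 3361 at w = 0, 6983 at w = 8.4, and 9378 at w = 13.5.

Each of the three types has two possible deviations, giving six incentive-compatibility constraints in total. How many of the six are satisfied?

5

Average (own payoff 6983 − 410×8.4 = 3539): to w=0 gives 3361 → no gain ✓; to w=13.5 gives 9378 − 410×13.5 = 3843 → profitable ✗.
Peach (own payoff 9378 − 171×13.5 = 7069.5): to w=0 gives 3361 → no gain ✓; to w=8.4 gives 6983 − 171×8.4 = 5546.6 → no gain ✓.
Lemon (own payoff 3361): to w=8.4 gives 6983 − 478×8.4 = 2967.8 → no gain ✓; to w=13.5 gives 9378 − 478×13.5 = 2925 → no gain ✓.
5 of the 6 constraints hold; not an equilibrium.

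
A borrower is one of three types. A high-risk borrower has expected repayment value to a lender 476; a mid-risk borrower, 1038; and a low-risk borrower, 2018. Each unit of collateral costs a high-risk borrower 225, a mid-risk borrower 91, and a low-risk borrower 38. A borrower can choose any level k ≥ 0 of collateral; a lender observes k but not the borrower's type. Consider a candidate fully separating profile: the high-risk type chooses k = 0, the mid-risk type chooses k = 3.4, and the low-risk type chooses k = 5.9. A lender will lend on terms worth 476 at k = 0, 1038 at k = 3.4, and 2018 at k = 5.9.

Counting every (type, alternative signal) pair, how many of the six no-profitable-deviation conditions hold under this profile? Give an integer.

4

Mid-risk (own payoff 1038 − 91×3.4 = 728.6): to k=0 gives 476 → no gain ✓; to k=5.9 gives 2018 − 91×5.9 = 1481.1 → profitable ✗.
Low-risk (own payoff 2018 − 38×5.9 = 1793.8): to k=0 gives 476 → no gain ✓; to k=3.4 gives 1038 − 38×3.4 = 908.8 → no gain ✓.
High-risk (own payoff 476): to k=3.4 gives 1038 − 225×3.4 = 273 → no gain ✓; to k=5.9 gives 2018 − 225×5.9 = 690.5 → profitable ✗.
4 of the 6 constraints hold; not an equilibrium.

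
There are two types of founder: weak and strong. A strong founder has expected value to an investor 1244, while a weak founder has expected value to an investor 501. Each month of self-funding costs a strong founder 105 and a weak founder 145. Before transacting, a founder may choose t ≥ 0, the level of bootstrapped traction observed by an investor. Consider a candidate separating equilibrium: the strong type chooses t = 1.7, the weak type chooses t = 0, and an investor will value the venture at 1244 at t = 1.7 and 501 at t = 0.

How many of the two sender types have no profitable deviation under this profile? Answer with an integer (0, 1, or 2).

Strong type: signal → 1244 − 105 × 1.7 = 1065.5; deviate to 0 → 501. IC holds (1065.5 ≥ 501).
Weak type: stay at 0 → 501; mimic → 1244 − 145 × 1.7 = 997.5. IC fails (501 < 997.5).
1 of 2 constraints hold, so this profile is not an equilibrium.

1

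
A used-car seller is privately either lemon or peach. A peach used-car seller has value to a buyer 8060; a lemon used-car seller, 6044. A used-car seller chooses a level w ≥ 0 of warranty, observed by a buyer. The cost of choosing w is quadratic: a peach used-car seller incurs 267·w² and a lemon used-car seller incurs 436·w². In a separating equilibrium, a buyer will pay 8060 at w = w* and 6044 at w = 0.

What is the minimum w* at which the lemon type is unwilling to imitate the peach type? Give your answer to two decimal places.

The lemon type at w = 0 receives 6044; imitating at w* yields 8060 − 436·w*².
Indifference: 6044 = 8060 − 436·w*², so w*² = (8060 − 6044) / 436 ≈ 4.6239.
w* = √4.6239 ≈ 2.15.

2.15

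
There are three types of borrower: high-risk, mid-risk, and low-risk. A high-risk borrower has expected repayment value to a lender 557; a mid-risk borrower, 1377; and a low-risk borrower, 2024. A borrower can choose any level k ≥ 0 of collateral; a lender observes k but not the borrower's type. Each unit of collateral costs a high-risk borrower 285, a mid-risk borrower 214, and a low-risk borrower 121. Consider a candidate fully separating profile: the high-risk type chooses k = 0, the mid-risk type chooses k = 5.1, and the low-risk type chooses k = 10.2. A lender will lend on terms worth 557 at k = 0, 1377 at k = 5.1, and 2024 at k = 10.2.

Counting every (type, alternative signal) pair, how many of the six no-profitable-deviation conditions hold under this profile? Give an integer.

5

Mid-risk (own payoff 1377 − 214×5.1 = 285.6): to k=0 gives 557 → profitable ✗; to k=10.2 gives 2024 − 214×10.2 = -158.8 → no gain ✓.
High-risk (own payoff 557): to k=5.1 gives 1377 − 285×5.1 = -76.5 → no gain ✓; to k=10.2 gives 2024 − 285×10.2 = -883 → no gain ✓.
Low-risk (own payoff 2024 − 121×10.2 = 789.8): to k=0 gives 557 → no gain ✓; to k=5.1 gives 1377 − 121×5.1 = 759.9 → no gain ✓.
5 of the 6 constraints hold; not an equilibrium.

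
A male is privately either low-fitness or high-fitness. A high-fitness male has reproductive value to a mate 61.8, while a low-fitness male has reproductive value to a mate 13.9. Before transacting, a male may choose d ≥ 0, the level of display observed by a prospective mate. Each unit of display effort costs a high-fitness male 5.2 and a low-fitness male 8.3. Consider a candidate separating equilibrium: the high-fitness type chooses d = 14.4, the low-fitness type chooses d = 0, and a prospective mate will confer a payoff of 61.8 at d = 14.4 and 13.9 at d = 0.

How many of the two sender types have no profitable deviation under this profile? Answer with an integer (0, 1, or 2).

High-fitness type: signal → 61.8 − 5.2 × 14.4 = -13.08; deviate to 0 → 13.9. IC fails (-13.08 < 13.9).
Low-fitness type: stay at 0 → 13.9; mimic → 61.8 − 8.3 × 14.4 = -57.72. IC holds (13.9 ≥ -57.72).
1 of 2 constraints hold, so this profile is not an equilibrium.

1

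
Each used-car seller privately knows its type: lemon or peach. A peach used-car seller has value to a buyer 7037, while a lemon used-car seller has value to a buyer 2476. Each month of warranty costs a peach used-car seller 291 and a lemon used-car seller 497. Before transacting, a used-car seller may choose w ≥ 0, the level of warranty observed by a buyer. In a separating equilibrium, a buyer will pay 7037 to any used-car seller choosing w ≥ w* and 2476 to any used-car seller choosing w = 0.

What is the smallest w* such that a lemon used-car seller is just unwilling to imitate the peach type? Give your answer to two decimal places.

A lemon used-car seller choosing w = 0 receives 2476.
Imitating at w* instead would pay 7037 at cost 497·w*, netting 7037 − 497·w*.
Indifference: 2476 = 7037 − 497·w*, so w* = (7037 − 2476) / 497 ≈ 9.18.
At w* the lemon type's incentive constraint just binds; the peach type strictly prefers w* since its per-unit cost is lower.

9.18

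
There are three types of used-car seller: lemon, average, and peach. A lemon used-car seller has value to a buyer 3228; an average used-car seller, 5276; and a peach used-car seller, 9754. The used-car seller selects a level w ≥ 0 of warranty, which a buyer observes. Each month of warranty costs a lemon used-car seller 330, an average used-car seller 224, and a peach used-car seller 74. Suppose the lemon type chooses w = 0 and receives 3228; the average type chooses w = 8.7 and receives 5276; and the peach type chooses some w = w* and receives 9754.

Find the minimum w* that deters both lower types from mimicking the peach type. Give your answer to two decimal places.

Lemon type (on-path payoff 3228) won't mimic when 3228 ≥ 9754 − 330·w*, i.e. w* ≥ 19.78.
Average type (on-path payoff 5276 − 224×8.7 = 3327.2) won't mimic when 3327.2 ≥ 9754 − 224·w*, i.e. w* ≥ 28.69.
Both must hold, so w* = max(19.78, 28.69) = 28.69. The average type's constraint binds.

28.69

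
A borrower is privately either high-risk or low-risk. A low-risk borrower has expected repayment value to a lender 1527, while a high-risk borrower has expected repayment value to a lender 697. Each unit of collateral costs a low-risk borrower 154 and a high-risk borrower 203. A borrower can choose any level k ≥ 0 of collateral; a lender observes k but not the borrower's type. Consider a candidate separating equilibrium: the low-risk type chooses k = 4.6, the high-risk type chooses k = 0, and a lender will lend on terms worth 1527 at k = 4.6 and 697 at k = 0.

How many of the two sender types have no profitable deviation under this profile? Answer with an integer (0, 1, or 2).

Low-risk type: signal → 1527 − 154 × 4.6 = 818.6; deviate to 0 → 697. IC holds (818.6 ≥ 697).
High-risk type: stay at 0 → 697; mimic → 1527 − 203 × 4.6 = 593.2. IC holds (697 ≥ 593.2).
2 of 2 constraints hold, so this is a separating equilibrium.

2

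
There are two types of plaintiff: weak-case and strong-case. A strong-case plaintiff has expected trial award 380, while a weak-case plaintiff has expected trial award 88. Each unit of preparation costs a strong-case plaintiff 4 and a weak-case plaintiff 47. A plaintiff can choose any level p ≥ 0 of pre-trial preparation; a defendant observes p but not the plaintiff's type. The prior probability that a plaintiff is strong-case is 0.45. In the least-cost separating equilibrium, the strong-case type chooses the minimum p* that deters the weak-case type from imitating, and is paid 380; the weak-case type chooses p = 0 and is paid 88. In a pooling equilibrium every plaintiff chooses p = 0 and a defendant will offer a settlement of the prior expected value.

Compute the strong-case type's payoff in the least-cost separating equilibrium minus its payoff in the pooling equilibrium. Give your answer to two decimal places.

Least-cost separating signal: p* solves 88 = 380 − 47·p*, so p* = (380 − 88)/47 ≈ 6.2128.
Strong-case type's separating payoff: 380 − 4 × p* = 380 − 4 × (380 − 88)/47 = 380 − 1168/47 ≈ 355.1489.
Pooling payoff: 0.45 × 380 + 0.55 × 88 = 219.4.
Difference: 355.1489 − 219.4 = 135.7489, i.e. 135.75 to two decimal places.
The strong-case type prefers to separate.

135.75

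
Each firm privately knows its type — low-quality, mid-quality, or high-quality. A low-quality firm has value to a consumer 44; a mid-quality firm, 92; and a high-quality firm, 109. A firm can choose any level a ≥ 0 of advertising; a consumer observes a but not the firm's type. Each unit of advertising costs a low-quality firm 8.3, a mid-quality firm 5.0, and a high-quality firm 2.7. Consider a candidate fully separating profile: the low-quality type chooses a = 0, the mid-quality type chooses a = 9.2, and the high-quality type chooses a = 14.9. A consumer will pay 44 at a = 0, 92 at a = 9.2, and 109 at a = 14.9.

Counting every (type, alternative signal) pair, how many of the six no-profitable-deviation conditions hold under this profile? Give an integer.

6

High-quality (own payoff 109 − 2.7×14.9 = 68.77): to a=0 gives 44 → no gain ✓; to a=9.2 gives 92 − 2.7×9.2 = 67.16 → no gain ✓.
Low-quality (own payoff 44): to a=9.2 gives 92 − 8.3×9.2 = 15.64 → no gain ✓; to a=14.9 gives 109 − 8.3×14.9 = -14.67 → no gain ✓.
Mid-quality (own payoff 92 − 5.0×9.2 = 46): to a=0 gives 44 → no gain ✓; to a=14.9 gives 109 − 5.0×14.9 = 34.5 → no gain ✓.
6 of the 6 constraints hold; this profile is a separating equilibrium.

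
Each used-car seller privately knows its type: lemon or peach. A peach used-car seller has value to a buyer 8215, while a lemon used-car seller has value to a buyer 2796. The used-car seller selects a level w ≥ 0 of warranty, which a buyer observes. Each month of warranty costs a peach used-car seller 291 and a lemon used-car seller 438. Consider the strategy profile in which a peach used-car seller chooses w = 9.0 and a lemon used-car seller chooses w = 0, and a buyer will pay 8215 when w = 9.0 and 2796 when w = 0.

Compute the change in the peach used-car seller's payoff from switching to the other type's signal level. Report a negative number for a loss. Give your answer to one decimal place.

-2800.0

Playing w = 9.0 the peach used-car seller receives 8215 − 291 × 9.0 = 5596.
Deviating to w = 0 yields 2796 instead.
Gain from deviating: 2796 − 5596 = -2800.0.
The gain is negative, so the peach type's incentive-compatibility constraint is satisfied.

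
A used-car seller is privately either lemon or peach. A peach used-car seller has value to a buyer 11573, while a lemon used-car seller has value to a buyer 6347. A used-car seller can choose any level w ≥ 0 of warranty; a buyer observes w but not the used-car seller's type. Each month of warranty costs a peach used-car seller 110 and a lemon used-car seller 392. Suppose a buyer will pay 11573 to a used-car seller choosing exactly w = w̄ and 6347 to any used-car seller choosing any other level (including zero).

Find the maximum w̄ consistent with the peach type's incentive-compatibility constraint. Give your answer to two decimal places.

Choosing w̄ yields the peach type 11573 − 110·w̄; choosing zero yields 6347.
The peach type is indifferent at 11573 − 110·w̄ = 6347, i.e. w̄ = (11573 − 6347) / 110 ≈ 47.51.
For any w̄ above 47.51 the peach type would rather pool at zero, so separation collapses.

47.51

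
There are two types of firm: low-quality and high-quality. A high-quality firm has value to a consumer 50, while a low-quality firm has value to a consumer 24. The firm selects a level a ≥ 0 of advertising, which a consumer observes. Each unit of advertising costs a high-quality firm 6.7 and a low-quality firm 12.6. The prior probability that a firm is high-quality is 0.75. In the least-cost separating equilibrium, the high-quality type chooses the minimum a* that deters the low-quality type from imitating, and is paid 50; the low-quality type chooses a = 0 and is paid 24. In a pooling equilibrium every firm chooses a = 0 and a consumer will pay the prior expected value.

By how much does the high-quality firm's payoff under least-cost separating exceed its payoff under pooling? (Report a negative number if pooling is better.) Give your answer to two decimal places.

Least-cost separating signal: a* solves 24 = 50 − 12.6·a*, so a* = (50 − 24)/12.6 ≈ 2.0635.
High-quality type's separating payoff: 50 − 6.7 × a* = 50 − 6.7 × (50 − 24)/12.6 = 50 − 174.2/12.6 ≈ 36.1746.
Pooling payoff: 0.75 × 50 + 0.25 × 24 = 43.5.
Difference: 36.1746 − 43.5 = -7.3254, i.e. -7.33 to two decimal places.
The high-quality type would prefer the pooling outcome.

-7.33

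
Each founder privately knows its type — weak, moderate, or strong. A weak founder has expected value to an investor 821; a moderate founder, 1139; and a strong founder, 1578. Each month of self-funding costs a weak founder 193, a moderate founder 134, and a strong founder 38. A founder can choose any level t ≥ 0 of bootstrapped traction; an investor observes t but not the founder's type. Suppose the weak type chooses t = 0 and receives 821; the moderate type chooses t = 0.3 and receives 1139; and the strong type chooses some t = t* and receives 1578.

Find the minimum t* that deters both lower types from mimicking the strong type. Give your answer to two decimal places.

Moderate type (on-path payoff 1139 − 134×0.3 = 1098.8) won't mimic when 1098.8 ≥ 1578 − 134·t*, i.e. t* ≥ 3.58.
Weak type (on-path payoff 821) won't mimic when 821 ≥ 1578 − 193·t*, i.e. t* ≥ 3.92.
Both must hold, so t* = max(3.92, 3.58) = 3.92. The weak type's constraint binds.

3.92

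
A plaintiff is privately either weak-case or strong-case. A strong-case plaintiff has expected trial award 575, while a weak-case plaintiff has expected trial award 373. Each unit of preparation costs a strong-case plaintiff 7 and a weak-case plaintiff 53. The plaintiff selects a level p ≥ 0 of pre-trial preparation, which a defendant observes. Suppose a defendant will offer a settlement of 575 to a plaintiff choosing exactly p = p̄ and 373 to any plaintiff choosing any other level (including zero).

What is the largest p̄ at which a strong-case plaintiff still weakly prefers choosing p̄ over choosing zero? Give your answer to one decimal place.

Choosing p̄ yields the strong-case type 575 − 7·p̄; choosing zero yields 373.
The strong-case type is indifferent at 575 − 7·p̄ = 373, i.e. p̄ = (575 − 373) / 7 ≈ 28.9.
For any p̄ above 28.9 the strong-case type would rather pool at zero, so separation collapses.

28.9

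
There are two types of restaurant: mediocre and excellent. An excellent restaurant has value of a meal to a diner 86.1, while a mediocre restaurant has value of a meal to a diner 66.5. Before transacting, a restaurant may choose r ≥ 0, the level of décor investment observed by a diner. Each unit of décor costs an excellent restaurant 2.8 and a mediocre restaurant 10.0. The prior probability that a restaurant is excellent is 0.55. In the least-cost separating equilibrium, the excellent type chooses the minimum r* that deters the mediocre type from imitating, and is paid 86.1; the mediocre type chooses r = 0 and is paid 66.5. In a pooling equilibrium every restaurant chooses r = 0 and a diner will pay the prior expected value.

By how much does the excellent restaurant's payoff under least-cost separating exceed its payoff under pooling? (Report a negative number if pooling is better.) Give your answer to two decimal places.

Least-cost separating signal: r* solves 66.5 = 86.1 − 10.0·r*, so r* = (86.1 − 66.5)/10.0 = 1.96.
Excellent type's separating payoff: 86.1 − 2.8 × r* = 86.1 − 2.8 × (86.1 − 66.5)/10.0 = 86.1 − 54.88/10.0 = 80.612.
Pooling payoff: 0.55 × 86.1 + 0.45 × 66.5 = 77.28.
Difference: 80.612 − 77.28 = 3.332, i.e. 3.33 to two decimal places.
The excellent type prefers to separate.

3.33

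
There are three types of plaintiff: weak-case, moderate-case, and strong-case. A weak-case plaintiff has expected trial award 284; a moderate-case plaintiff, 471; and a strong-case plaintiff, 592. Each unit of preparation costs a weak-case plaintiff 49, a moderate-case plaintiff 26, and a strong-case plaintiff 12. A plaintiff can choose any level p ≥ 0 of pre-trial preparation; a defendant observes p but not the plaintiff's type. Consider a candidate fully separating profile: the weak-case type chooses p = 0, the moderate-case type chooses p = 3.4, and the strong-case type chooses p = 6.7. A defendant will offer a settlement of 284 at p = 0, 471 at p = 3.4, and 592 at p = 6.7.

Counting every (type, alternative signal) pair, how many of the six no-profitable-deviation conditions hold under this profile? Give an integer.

4

Moderate-case (own payoff 471 − 26×3.4 = 382.6): to p=0 gives 284 → no gain ✓; to p=6.7 gives 592 − 26×6.7 = 417.8 → profitable ✗.
Strong-case (own payoff 592 − 12×6.7 = 511.6): to p=0 gives 284 → no gain ✓; to p=3.4 gives 471 − 12×3.4 = 430.2 → no gain ✓.
Weak-case (own payoff 284): to p=3.4 gives 471 − 49×3.4 = 304.4 → profitable ✗; to p=6.7 gives 592 − 49×6.7 = 263.7 → no gain ✓.
4 of the 6 constraints hold; not an equilibrium.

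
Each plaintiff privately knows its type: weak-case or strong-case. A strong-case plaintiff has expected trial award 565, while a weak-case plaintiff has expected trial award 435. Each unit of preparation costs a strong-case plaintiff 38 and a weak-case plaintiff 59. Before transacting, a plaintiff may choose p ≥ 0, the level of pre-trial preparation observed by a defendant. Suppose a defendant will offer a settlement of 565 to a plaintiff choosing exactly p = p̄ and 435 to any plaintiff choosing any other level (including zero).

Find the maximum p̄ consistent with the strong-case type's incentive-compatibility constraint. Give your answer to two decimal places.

3.42

Choosing p̄ yields the strong-case type 565 − 38·p̄; choosing zero yields 435.
The strong-case type is indifferent at 565 − 38·p̄ = 435, i.e. p̄ = (565 − 435) / 38 ≈ 3.42.
For any p̄ above 3.42 the strong-case type would rather pool at zero, so separation collapses.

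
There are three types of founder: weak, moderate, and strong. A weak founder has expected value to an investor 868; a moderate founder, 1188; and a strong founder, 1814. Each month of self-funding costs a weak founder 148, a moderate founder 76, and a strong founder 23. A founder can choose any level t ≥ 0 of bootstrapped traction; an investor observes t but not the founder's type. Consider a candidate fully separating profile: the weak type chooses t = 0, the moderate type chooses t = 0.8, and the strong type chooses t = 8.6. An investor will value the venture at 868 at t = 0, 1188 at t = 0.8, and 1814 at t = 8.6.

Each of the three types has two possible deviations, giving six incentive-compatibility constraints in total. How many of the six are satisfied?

4

Weak (own payoff 868): to t=0.8 gives 1188 − 148×0.8 = 1069.6 → profitable ✗; to t=8.6 gives 1814 − 148×8.6 = 541.2 → no gain ✓.
Moderate (own payoff 1188 − 76×0.8 = 1127.2): to t=0 gives 868 → no gain ✓; to t=8.6 gives 1814 − 76×8.6 = 1160.4 → profitable ✗.
Strong (own payoff 1814 − 23×8.6 = 1616.2): to t=0 gives 868 → no gain ✓; to t=0.8 gives 1188 − 23×0.8 = 1169.6 → no gain ✓.
4 of the 6 constraints hold; not an equilibrium.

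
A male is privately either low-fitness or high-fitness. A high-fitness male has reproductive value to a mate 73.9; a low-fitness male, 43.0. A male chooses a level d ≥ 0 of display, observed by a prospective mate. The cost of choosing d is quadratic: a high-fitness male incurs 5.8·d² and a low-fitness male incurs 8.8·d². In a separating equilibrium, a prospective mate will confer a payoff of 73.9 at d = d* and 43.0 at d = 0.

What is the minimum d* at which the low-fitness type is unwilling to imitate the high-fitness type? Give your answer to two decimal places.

1.87

The low-fitness type at d = 0 receives 43.0; imitating at d* yields 73.9 − 8.8·d*².
Indifference: 43.0 = 73.9 − 8.8·d*², so d*² = (73.9 − 43.0) / 8.8 ≈ 3.5114.
d* = √3.5114 ≈ 1.87.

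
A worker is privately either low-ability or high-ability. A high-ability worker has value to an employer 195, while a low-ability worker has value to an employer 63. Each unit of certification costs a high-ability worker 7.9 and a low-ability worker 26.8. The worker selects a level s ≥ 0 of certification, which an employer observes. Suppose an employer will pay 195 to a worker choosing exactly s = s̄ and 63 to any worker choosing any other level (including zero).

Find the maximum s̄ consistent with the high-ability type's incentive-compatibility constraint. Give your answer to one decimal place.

16.7

Choosing s̄ yields the high-ability type 195 − 7.9·s̄; choosing zero yields 63.
The high-ability type is indifferent at 195 − 7.9·s̄ = 63, i.e. s̄ = (195 − 63) / 7.9 ≈ 16.7.
For any s̄ above 16.7 the high-ability type would rather pool at zero, so separation collapses.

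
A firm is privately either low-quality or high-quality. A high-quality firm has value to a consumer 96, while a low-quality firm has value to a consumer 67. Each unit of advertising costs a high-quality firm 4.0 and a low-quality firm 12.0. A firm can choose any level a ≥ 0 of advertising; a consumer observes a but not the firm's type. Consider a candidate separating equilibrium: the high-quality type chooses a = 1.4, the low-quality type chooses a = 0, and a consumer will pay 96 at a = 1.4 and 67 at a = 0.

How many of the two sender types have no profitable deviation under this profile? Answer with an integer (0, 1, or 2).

High-quality type: signal → 96 − 4.0 × 1.4 = 90.4; deviate to 0 → 67. IC holds (90.4 ≥ 67).
Low-quality type: stay at 0 → 67; mimic → 96 − 12.0 × 1.4 = 79.2. IC fails (67 < 79.2).
1 of 2 constraints hold, so this profile is not an equilibrium.

1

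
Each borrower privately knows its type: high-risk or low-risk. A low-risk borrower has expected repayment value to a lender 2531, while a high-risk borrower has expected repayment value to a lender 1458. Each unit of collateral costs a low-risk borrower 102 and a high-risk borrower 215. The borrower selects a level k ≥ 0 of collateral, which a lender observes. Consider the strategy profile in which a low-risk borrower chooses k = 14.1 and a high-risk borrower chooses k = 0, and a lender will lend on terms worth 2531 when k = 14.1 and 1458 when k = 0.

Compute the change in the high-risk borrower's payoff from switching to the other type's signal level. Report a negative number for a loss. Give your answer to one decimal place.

Playing k = 0 the high-risk borrower receives 1458.
Deviating to k = 14.1 brings payment 2531 at cost 215 × 14.1 = 3031.5, netting -500.5.
Gain from deviating: -500.5 − 1458 = -1958.5.
The gain is negative, so the high-risk type's incentive-compatibility constraint is satisfied.

-1958.5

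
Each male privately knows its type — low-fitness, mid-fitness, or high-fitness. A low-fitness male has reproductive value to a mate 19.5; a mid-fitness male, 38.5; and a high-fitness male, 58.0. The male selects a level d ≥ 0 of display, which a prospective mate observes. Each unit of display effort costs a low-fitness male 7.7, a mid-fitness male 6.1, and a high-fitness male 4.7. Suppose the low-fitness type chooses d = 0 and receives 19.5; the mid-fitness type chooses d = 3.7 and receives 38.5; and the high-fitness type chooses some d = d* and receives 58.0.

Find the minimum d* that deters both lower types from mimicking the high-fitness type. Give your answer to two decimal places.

Low-fitness type (on-path payoff 19.5) won't mimic when 19.5 ≥ 58.0 − 7.7·d*, i.e. d* ≥ 5.00.
Mid-fitness type (on-path payoff 38.5 − 6.1×3.7 = 15.93) won't mimic when 15.93 ≥ 58.0 − 6.1·d*, i.e. d* ≥ 6.90.
Both must hold, so d* = max(5.00, 6.90) = 6.90. The mid-fitness type's constraint binds.

6.90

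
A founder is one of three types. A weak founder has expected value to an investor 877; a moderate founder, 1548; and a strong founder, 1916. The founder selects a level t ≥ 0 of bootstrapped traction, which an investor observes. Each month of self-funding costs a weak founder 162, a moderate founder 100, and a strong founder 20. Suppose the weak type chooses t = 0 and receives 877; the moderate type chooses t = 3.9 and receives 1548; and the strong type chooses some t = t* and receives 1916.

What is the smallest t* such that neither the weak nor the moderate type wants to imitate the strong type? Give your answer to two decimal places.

7.58

Moderate type (on-path payoff 1548 − 100×3.9 = 1158) won't mimic when 1158 ≥ 1916 − 100·t*, i.e. t* ≥ 7.58.
Weak type (on-path payoff 877) won't mimic when 877 ≥ 1916 − 162·t*, i.e. t* ≥ 6.41.
Both must hold, so t* = max(6.41, 7.58) = 7.58. The moderate type's constraint binds.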